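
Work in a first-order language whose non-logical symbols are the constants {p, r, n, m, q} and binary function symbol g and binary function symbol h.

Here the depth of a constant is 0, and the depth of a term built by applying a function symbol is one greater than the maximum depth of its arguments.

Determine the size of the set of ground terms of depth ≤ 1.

Let N_k count ground terms of depth at most k. Each non-constant term of depth ≤ k is some function symbol applied to depth-≤(k−1) arguments, giving N_k = 5 + N_{k-1}^2 + N_{k-1}^2.
N_0 = 5
N_1 = 5 + 5^2 + 5^2 = 55

55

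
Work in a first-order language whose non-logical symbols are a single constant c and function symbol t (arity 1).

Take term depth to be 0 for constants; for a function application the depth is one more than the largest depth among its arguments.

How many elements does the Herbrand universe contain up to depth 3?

If N_k denotes the number of depth-≤k ground terms, the 1 constant gives N_0 = 1, and each function symbol of arity r contributes N_{k-1}^r new terms at level k: N_k = 1 + N_{k-1}.
N_0 = 1
N_1 = 1 + 1 = 2
N_2 = 1 + 2 = 3
N_3 = 1 + 3 = 4
Explicitly: c, t(c), t(t(c)), t(t(t(c))).

4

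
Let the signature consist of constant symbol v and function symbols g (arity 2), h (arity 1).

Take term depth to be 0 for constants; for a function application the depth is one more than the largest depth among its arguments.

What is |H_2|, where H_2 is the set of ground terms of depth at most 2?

13

Count level by level. With function symbols g/2, h/1, the terms of depth ≤ k are the 1 constant together with each function applied to depth-≤(k−1) tuples, so N_k = 1 + N_{k-1}^2 + N_{k-1}.
N_0 = 1
N_1 = 1 + 1^2 + 1 = 3
N_2 = 1 + 3^2 + 3 = 13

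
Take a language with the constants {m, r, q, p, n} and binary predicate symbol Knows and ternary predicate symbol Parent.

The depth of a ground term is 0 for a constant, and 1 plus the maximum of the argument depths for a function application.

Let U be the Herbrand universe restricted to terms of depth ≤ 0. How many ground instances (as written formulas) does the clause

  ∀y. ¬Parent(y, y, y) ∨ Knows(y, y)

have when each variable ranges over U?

Ground terms of depth ≤ 0:
  With no function symbols every ground term is a constant, so there are exactly 5 ground terms at every depth bound.
  N_0 = 5
So there are 5 ground terms available for substitution.
The clause has 1 distinct variable (y), which appears in the body. In the free term algebra distinct substitutions yield syntactically distinct ground instances.
Number of ground instances = 5.

5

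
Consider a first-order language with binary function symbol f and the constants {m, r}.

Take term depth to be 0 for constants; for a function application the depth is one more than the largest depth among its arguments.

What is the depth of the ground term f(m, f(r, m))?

depth(f(r, m)) = 1 + max(0, 0) = 1
depth(f(m, f(r, m))) = 1 + max(0, 1) = 2

2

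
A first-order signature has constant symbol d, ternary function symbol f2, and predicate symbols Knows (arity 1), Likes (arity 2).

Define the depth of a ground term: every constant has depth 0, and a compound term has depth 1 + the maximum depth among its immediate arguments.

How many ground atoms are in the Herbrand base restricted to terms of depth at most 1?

First count ground terms of depth ≤ 1.
Let N_k count ground terms of depth at most k. Each non-constant term of depth ≤ k is some function symbol applied to depth-≤(k−1) arguments, giving N_k = 1 + N_{k-1}^3.
N_0 = 1
N_1 = 1 + 1^3 = 2
Explicitly: d, f2(d, d, d).
So |H| = 2.
Ground atoms are formed by filling each argument slot of a predicate with a term from H, so an r-ary predicate gives |H|^r atoms:
  Knows: 2;  Likes: 2^2 = 4
Total ground atoms: 2 + 4 = 6.

6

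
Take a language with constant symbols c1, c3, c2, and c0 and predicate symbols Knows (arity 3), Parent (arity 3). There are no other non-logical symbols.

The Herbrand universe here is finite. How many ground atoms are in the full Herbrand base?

128

With no function symbols, the Herbrand universe is just the 4 constants.
Ground atoms per predicate: Knows: 4^3 = 64, Parent: 4^3 = 64.
Herbrand base size = 64 + 64 = 128.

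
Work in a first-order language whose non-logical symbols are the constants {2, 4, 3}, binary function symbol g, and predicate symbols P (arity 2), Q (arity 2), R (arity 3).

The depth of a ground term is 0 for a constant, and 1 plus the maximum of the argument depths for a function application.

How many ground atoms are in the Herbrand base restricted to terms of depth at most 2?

First count ground terms of depth ≤ 2.
Count level by level. With function symbols g/2, the terms of depth ≤ k are the 3 constants together with each function applied to depth-≤(k−1) tuples, so N_k = 3 + N_{k-1}^2.
N_0 = 3
N_1 = 3 + 3^2 = 12
N_2 = 3 + 12^2 = 147
So |H| = 147.
Ground atoms are formed by filling each argument slot of a predicate with a term from H, so an r-ary predicate gives |H|^r atoms:
  P: 147^2 = 21609;  Q: 147^2 = 21609;  R: 147^3 = 3176523
Total ground atoms: 21609 + 21609 + 3176523 = 3219741.

3219741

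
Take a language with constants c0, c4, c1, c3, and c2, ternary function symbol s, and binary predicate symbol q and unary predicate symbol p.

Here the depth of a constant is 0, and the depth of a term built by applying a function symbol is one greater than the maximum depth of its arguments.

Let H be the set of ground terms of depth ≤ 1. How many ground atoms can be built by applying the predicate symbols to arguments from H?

First count ground terms of depth ≤ 1.
Count level by level. With function symbols s/3, the terms of depth ≤ k are the 5 constants together with each function applied to depth-≤(k−1) tuples, so N_k = 5 + N_{k-1}^3.
N_0 = 5
N_1 = 5 + 5^3 = 130
So |H| = 130.
Ground atoms are formed by filling each argument slot of a predicate with a term from H, so an r-ary predicate gives |H|^r atoms:
  q: 130^2 = 16900;  p: 130
Total ground atoms: 16900 + 130 = 17030.

17030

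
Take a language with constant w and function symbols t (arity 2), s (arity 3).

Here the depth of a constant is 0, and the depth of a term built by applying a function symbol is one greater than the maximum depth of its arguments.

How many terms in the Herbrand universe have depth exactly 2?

Let N_k count ground terms of depth at most k. Each non-constant term of depth ≤ k is some function symbol applied to depth-≤(k−1) arguments, giving N_k = 1 + N_{k-1}^2 + N_{k-1}^3.
N_0 = 1
N_1 = 1 + 1^2 + 1^3 = 3
N_2 = 1 + 3^2 + 3^3 = 37
Terms of depth exactly 2: N_2 − N_1 = 37 − 3 = 34.

34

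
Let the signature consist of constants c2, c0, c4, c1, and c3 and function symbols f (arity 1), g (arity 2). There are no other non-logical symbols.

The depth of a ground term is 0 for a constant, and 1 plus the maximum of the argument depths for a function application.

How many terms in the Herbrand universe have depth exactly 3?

If N_k denotes the number of depth-≤k ground terms, the 5 constants give N_0 = 5, and each function symbol of arity r contributes N_{k-1}^r new terms at level k: N_k = 5 + N_{k-1} + N_{k-1}^2.
N_0 = 5
N_1 = 5 + 5 + 5^2 = 35
N_2 = 5 + 35 + 35^2 = 1265
N_3 = 5 + 1265 + 1265^2 = 1601495
Terms of depth exactly 3: N_3 − N_2 = 1601495 − 1265 = 1600230.

1600230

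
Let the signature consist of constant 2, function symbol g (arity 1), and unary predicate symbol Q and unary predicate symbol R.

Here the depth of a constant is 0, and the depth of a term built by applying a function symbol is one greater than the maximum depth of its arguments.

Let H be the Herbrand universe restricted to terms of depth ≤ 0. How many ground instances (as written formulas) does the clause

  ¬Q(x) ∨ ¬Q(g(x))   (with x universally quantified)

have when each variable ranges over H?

1

Ground terms of depth ≤ 0:
  Let N_k = |{terms of depth ≤ k}|. Then N_0 = 1 and N_k = 1 + N_{k-1} for k ≥ 1 (one summand per function symbol, arity giving the exponent).
  N_0 = 1
  Explicitly: 2.
So there is exactly 1 ground term available for substitution.
The variable x ranges independently over the available ground terms, and distinct assignments produce distinct instances.
Number of ground instances = 1.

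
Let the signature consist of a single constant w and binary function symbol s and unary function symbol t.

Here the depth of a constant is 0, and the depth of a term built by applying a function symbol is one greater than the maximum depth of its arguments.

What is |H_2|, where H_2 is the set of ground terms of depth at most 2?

Let N_k count ground terms of depth at most k. Each non-constant term of depth ≤ k is some function symbol applied to depth-≤(k−1) arguments, giving N_k = 1 + N_{k-1}^2 + N_{k-1}.
N_0 = 1
N_1 = 1 + 1^2 + 1 = 3
N_2 = 1 + 3^2 + 3 = 13

13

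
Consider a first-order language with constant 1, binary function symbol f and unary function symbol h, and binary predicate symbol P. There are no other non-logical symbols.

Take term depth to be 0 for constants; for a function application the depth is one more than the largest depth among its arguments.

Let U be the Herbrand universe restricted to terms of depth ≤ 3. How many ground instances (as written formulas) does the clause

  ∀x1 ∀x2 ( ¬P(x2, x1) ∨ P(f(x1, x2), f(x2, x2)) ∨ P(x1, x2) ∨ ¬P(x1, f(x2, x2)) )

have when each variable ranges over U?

33489

Ground terms of depth ≤ 3:
  If N_k denotes the number of depth-≤k ground terms, the 1 constant gives N_0 = 1, and each function symbol of arity r contributes N_{k-1}^r new terms at level k: N_k = 1 + N_{k-1}^2 + N_{k-1}.
  N_0 = 1
  N_1 = 1 + 1^2 + 1 = 3
  N_2 = 1 + 3^2 + 3 = 13
  N_3 = 1 + 13^2 + 13 = 183
So there are 183 ground terms available for substitution.
The body mentions every one of the 2 quantified variables; since ground terms form a free algebra, no two substitutions collapse to the same formula.
Number of ground instances = 183^2 = 33489.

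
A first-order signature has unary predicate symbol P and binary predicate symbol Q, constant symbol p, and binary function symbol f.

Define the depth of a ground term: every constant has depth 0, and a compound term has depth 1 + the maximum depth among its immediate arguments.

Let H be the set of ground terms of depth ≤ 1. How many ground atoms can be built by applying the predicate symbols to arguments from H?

6

First count ground terms of depth ≤ 1.
Let N_k count ground terms of depth at most k. Each non-constant term of depth ≤ k is some function symbol applied to depth-≤(k−1) arguments, giving N_k = 1 + N_{k-1}^2.
N_0 = 1
N_1 = 1 + 1^2 = 2
Explicitly: p, f(p, p).
So |H| = 2.
Each predicate of arity r yields |H|^r ground atoms (one per choice of an r-tuple from H):
  P: 2;  Q: 2^2 = 4
Total ground atoms: 2 + 4 = 6.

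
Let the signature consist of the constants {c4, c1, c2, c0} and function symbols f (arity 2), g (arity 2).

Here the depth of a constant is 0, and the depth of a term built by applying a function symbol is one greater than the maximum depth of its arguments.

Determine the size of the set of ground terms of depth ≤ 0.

4

Write N_k for the number of ground terms of depth ≤ k. A term of depth ≤ k is either a constant or a function symbol applied to arguments of depth ≤ k−1, so N_k = 4 + N_{k-1}^2 + N_{k-1}^2.
N_0 = 4
Explicitly: c4, c1, c2, c0.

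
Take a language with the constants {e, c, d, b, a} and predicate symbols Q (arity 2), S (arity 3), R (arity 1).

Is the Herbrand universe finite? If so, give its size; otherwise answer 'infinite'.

There are no function symbols, so every ground term is one of the 5 constants.
The Herbrand universe is {e, c, d, b, a}, which is finite with 5 elements.

5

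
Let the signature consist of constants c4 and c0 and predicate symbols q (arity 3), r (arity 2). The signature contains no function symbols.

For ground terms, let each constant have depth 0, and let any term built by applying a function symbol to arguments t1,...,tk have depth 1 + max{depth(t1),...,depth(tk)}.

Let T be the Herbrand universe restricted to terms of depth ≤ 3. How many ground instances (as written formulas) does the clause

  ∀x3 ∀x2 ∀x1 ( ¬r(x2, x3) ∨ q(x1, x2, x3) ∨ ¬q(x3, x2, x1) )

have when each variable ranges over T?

8

Ground terms of depth ≤ 3:
  With no function symbols every ground term is a constant, so there are exactly 2 ground terms at every depth bound.
  N_0 = 2
  N_1 = 2
  N_2 = 2
  N_3 = 2
  Explicitly: c4, c0.
So there are 2 ground terms available for substitution.
There are 3 variables to instantiate (x3, x2, x1), each occurring in at least one literal, so different choices give different ground instances.
Number of ground instances = 2^3 = 8.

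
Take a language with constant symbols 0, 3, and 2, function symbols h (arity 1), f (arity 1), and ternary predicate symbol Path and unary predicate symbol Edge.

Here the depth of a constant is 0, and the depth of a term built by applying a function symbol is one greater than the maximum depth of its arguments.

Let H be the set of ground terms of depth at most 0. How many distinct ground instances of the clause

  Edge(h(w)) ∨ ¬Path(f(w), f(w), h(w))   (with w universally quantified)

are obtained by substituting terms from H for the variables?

3

Ground terms of depth ≤ 0:
  Write N_k for the number of ground terms of depth ≤ k. A term of depth ≤ k is either a constant or a function symbol applied to arguments of depth ≤ k−1, so N_k = 3 + N_{k-1} + N_{k-1}.
  N_0 = 3
  Explicitly: 0, 3, 2.
So there are 3 ground terms available for substitution.
There is 1 variable to instantiate (w),  occurring in at least one literal, so different choices give different ground instances.
Number of ground instances = 3.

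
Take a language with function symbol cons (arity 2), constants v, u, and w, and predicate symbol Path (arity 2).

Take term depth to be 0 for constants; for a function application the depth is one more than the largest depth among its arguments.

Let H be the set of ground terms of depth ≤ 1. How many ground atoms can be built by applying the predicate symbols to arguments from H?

First count ground terms of depth ≤ 1.
Let N_k count ground terms of depth at most k. Each non-constant term of depth ≤ k is some function symbol applied to depth-≤(k−1) arguments, giving N_k = 3 + N_{k-1}^2.
N_0 = 3
N_1 = 3 + 3^2 = 12
Explicitly: v, u, w, cons(v, v), cons(v, u), cons(v, w), cons(u, v), cons(u, u), cons(u, w), cons(w, v), cons(w, u), cons(w, w).
So |H| = 12.
Ground atoms are formed by filling each argument slot of a predicate with a term from H, so an r-ary predicate gives |H|^r atoms:
  Path: 12^2 = 144
Total ground atoms: 144.

144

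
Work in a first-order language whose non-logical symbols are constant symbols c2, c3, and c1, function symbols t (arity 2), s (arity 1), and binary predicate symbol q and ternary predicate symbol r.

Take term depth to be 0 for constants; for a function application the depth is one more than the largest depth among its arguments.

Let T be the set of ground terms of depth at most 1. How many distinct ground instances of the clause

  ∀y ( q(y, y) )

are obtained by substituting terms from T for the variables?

Ground terms of depth ≤ 1:
  Count level by level. With function symbols t/2, s/1, the terms of depth ≤ k are the 3 constants together with each function applied to depth-≤(k−1) tuples, so N_k = 3 + N_{k-1}^2 + N_{k-1}.
  N_0 = 3
  N_1 = 3 + 3^2 + 3 = 15
So there are 15 ground terms available for substitution.
The variable y ranges independently over the available ground terms, and distinct assignments produce distinct instances.
Number of ground instances = 15.

15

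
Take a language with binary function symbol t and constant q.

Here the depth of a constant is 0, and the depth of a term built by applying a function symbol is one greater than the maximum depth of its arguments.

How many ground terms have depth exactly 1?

Let N_k = |{terms of depth ≤ k}|. Then N_0 = 1 and N_k = 1 + N_{k-1}^2 for k ≥ 1 (one summand per function symbol, arity giving the exponent).
N_0 = 1
N_1 = 1 + 1^2 = 2
Terms of depth exactly 1: N_1 − N_0 = 2 − 1 = 1.

1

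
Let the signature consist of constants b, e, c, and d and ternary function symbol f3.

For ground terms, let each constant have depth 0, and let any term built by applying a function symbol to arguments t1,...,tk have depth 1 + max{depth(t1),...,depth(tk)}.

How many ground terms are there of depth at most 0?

Count level by level. With function symbols f3/3, the terms of depth ≤ k are the 4 constants together with each function applied to depth-≤(k−1) tuples, so N_k = 4 + N_{k-1}^3.
N_0 = 4

4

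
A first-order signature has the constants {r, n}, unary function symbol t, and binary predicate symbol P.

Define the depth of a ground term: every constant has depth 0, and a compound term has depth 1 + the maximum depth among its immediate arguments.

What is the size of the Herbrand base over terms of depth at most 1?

16

First count ground terms of depth ≤ 1.
Write N_k for the number of ground terms of depth ≤ k. A term of depth ≤ k is either a constant or a function symbol applied to arguments of depth ≤ k−1, so N_k = 2 + N_{k-1}.
N_0 = 2
N_1 = 2 + 2 = 4
Explicitly: r, n, t(r), t(n).
So |H| = 4.
A ground atom is a predicate applied to a tuple of terms from H, so the count is the sum over predicates of |H|^arity:
  P: 4^2 = 16
Total ground atoms: 16.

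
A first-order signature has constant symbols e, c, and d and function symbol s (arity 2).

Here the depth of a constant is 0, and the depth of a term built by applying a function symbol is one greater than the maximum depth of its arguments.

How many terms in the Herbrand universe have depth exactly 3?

Count level by level. With function symbols s/2, the terms of depth ≤ k are the 3 constants together with each function applied to depth-≤(k−1) tuples, so N_k = 3 + N_{k-1}^2.
N_0 = 3
N_1 = 3 + 3^2 = 12
N_2 = 3 + 12^2 = 147
N_3 = 3 + 147^2 = 21612
Terms of depth exactly 3: N_3 − N_2 = 21612 − 147 = 21465.

21465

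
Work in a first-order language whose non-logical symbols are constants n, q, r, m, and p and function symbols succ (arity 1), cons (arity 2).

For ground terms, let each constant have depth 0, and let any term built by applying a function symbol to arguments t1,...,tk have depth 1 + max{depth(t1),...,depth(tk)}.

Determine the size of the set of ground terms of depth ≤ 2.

Count level by level. With function symbols succ/1, cons/2, the terms of depth ≤ k are the 5 constants together with each function applied to depth-≤(k−1) tuples, so N_k = 5 + N_{k-1} + N_{k-1}^2.
N_0 = 5
N_1 = 5 + 5 + 5^2 = 35
N_2 = 5 + 35 + 35^2 = 1265

1265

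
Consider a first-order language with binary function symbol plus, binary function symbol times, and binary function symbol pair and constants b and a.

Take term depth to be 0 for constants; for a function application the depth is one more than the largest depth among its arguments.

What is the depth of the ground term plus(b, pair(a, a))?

depth(pair(a, a)) = 1 + max(0, 0) = 1
depth(plus(b, pair(a, a))) = 1 + max(0, 1) = 2

2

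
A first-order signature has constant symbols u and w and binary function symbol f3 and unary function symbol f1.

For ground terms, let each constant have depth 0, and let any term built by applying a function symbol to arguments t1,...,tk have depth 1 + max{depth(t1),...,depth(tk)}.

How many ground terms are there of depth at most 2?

74

Let N_k count ground terms of depth at most k. Each non-constant term of depth ≤ k is some function symbol applied to depth-≤(k−1) arguments, giving N_k = 2 + N_{k-1}^2 + N_{k-1}.
N_0 = 2
N_1 = 2 + 2^2 + 2 = 8
N_2 = 2 + 8^2 + 8 = 74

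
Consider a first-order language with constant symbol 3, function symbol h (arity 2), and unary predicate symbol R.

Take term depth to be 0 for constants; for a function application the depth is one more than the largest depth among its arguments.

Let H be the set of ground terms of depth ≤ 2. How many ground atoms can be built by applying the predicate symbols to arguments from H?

5

First count ground terms of depth ≤ 2.
Let N_k = |{terms of depth ≤ k}|. Then N_0 = 1 and N_k = 1 + N_{k-1}^2 for k ≥ 1 (one summand per function symbol, arity giving the exponent).
N_0 = 1
N_1 = 1 + 1^2 = 2
N_2 = 1 + 2^2 = 5
So |H| = 5.
Ground atoms are formed by filling each argument slot of a predicate with a term from H, so an r-ary predicate gives |H|^r atoms:
  R: 5
Total ground atoms: 5.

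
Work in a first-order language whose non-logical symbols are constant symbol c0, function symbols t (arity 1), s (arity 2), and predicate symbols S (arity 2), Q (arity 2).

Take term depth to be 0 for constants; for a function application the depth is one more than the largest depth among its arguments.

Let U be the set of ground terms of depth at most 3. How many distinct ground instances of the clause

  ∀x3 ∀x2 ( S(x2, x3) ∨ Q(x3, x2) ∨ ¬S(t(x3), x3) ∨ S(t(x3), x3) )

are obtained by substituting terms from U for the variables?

33489

Ground terms of depth ≤ 3:
  Let N_k count ground terms of depth at most k. Each non-constant term of depth ≤ k is some function symbol applied to depth-≤(k−1) arguments, giving N_k = 1 + N_{k-1} + N_{k-1}^2.
  N_0 = 1
  N_1 = 1 + 1 + 1^2 = 3
  N_2 = 1 + 3 + 3^2 = 13
  N_3 = 1 + 13 + 13^2 = 183
So there are 183 ground terms available for substitution.
There are 2 variables to instantiate (x3, x2), each occurring in at least one literal, so different choices give different ground instances.
Number of ground instances = 183^2 = 33489.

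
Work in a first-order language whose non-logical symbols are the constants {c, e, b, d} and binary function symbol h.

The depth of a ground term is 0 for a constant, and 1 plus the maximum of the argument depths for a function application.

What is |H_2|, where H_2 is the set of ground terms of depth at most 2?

404

Let N_k = |{terms of depth ≤ k}|. Then N_0 = 4 and N_k = 4 + N_{k-1}^2 for k ≥ 1 (one summand per function symbol, arity giving the exponent).
N_0 = 4
N_1 = 4 + 4^2 = 20
N_2 = 4 + 20^2 = 404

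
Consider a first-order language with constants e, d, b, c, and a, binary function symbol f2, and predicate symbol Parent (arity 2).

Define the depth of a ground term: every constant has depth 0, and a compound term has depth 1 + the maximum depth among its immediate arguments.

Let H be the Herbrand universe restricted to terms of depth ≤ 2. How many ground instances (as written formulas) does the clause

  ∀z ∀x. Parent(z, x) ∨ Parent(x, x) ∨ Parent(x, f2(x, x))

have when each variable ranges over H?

819025

Ground terms of depth ≤ 2:
  Write N_k for the number of ground terms of depth ≤ k. A term of depth ≤ k is either a constant or a function symbol applied to arguments of depth ≤ k−1, so N_k = 5 + N_{k-1}^2.
  N_0 = 5
  N_1 = 5 + 5^2 = 30
  N_2 = 5 + 30^2 = 905
So there are 905 ground terms available for substitution.
Each of z, x ranges independently over the available ground terms, and distinct assignments produce distinct instances.
Number of ground instances = 905^2 = 819025.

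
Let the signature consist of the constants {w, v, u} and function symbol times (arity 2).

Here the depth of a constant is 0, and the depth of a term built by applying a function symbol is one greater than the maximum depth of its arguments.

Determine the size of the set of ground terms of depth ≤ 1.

Write N_k for the number of ground terms of depth ≤ k. A term of depth ≤ k is either a constant or a function symbol applied to arguments of depth ≤ k−1, so N_k = 3 + N_{k-1}^2.
N_0 = 3
N_1 = 3 + 3^2 = 12

12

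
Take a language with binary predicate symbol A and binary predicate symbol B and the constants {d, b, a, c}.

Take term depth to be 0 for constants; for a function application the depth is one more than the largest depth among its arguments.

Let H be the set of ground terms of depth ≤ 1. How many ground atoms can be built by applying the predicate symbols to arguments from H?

First count ground terms of depth ≤ 1.
With no function symbols every ground term is a constant, so there are exactly 4 ground terms at every depth bound.
N_0 = 4
N_1 = 4
So |H| = 4.
Each predicate of arity r yields |H|^r ground atoms (one per choice of an r-tuple from H):
  A: 4^2 = 16;  B: 4^2 = 16
Total ground atoms: 16 + 16 = 32.

32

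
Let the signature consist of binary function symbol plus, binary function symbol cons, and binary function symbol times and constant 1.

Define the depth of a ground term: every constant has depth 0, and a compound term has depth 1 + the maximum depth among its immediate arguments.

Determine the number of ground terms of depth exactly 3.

If N_k denotes the number of depth-≤k ground terms, the 1 constant gives N_0 = 1, and each function symbol of arity r contributes N_{k-1}^r new terms at level k: N_k = 1 + N_{k-1}^2 + N_{k-1}^2 + N_{k-1}^2.
N_0 = 1
N_1 = 1 + 1^2 + 1^2 + 1^2 = 4
N_2 = 1 + 4^2 + 4^2 + 4^2 = 49
N_3 = 1 + 49^2 + 49^2 + 49^2 = 7204
Terms of depth exactly 3: N_3 − N_2 = 7204 − 49 = 7155.

7155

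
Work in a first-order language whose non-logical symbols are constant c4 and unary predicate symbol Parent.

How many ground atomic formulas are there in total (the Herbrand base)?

1

With no function symbols, the Herbrand universe is just the 1 constant.
Ground atoms per predicate: Parent: 1.
Herbrand base size = 1 = 1.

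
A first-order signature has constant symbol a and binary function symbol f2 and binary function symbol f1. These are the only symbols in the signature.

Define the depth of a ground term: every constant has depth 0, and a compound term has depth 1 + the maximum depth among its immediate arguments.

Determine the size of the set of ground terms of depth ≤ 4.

1045459

Let N_k count ground terms of depth at most k. Each non-constant term of depth ≤ k is some function symbol applied to depth-≤(k−1) arguments, giving N_k = 1 + N_{k-1}^2 + N_{k-1}^2.
N_0 = 1
N_1 = 1 + 1^2 + 1^2 = 3
N_2 = 1 + 3^2 + 3^2 = 19
N_3 = 1 + 19^2 + 19^2 = 723
N_4 = 1 + 723^2 + 723^2 = 1045459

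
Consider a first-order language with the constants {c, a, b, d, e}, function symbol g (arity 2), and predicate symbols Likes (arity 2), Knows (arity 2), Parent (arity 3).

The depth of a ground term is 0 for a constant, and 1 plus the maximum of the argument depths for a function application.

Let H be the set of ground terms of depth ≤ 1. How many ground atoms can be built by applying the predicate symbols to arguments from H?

28800

First count ground terms of depth ≤ 1.
Count level by level. With function symbols g/2, the terms of depth ≤ k are the 5 constants together with each function applied to depth-≤(k−1) tuples, so N_k = 5 + N_{k-1}^2.
N_0 = 5
N_1 = 5 + 5^2 = 30
So |H| = 30.
Each predicate of arity r yields |H|^r ground atoms (one per choice of an r-tuple from H):
  Likes: 30^2 = 900;  Knows: 30^2 = 900;  Parent: 30^3 = 27000
Total ground atoms: 900 + 900 + 27000 = 28800.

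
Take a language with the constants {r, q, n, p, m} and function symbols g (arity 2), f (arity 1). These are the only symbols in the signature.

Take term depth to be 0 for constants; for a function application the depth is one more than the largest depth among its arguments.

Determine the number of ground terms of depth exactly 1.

Let N_k count ground terms of depth at most k. Each non-constant term of depth ≤ k is some function symbol applied to depth-≤(k−1) arguments, giving N_k = 5 + N_{k-1}^2 + N_{k-1}.
N_0 = 5
N_1 = 5 + 5^2 + 5 = 35
Terms of depth exactly 1: N_1 − N_0 = 35 − 5 = 30.

30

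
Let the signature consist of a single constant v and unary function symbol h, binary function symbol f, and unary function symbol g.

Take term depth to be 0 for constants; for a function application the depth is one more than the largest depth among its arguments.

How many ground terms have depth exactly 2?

Write N_k for the number of ground terms of depth ≤ k. A term of depth ≤ k is either a constant or a function symbol applied to arguments of depth ≤ k−1, so N_k = 1 + N_{k-1} + N_{k-1}^2 + N_{k-1}.
N_0 = 1
N_1 = 1 + 1 + 1^2 + 1 = 4
N_2 = 1 + 4 + 4^2 + 4 = 25
Terms of depth exactly 2: N_2 − N_1 = 25 − 4 = 21.

21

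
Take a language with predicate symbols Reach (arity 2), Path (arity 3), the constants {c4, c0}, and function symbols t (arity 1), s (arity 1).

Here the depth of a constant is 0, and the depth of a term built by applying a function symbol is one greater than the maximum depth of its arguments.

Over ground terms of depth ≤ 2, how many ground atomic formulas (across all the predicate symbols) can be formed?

2940

First count ground terms of depth ≤ 2.
Let N_k count ground terms of depth at most k. Each non-constant term of depth ≤ k is some function symbol applied to depth-≤(k−1) arguments, giving N_k = 2 + N_{k-1} + N_{k-1}.
N_0 = 2
N_1 = 2 + 2 + 2 = 6
N_2 = 2 + 6 + 6 = 14
So |H| = 14.
For each predicate symbol, the number of ground atoms is |H| raised to its arity; summing:
  Reach: 14^2 = 196;  Path: 14^3 = 2744
Total ground atoms: 196 + 2744 = 2940.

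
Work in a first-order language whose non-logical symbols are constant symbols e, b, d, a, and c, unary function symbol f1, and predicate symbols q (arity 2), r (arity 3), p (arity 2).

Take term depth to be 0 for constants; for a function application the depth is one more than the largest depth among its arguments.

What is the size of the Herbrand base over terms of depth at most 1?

First count ground terms of depth ≤ 1.
Write N_k for the number of ground terms of depth ≤ k. A term of depth ≤ k is either a constant or a function symbol applied to arguments of depth ≤ k−1, so N_k = 5 + N_{k-1}.
N_0 = 5
N_1 = 5 + 5 = 10
Explicitly: e, b, d, a, c, f1(e), f1(b), f1(d), f1(a), f1(c).
So |H| = 10.
For each predicate symbol, the number of ground atoms is |H| raised to its arity; summing:
  q: 10^2 = 100;  r: 10^3 = 1000;  p: 10^2 = 100
Total ground atoms: 100 + 1000 + 100 = 1200.

1200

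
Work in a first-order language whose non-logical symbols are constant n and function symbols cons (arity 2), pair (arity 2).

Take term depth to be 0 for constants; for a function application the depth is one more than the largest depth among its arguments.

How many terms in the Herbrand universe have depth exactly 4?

1044736

Count level by level. With function symbols cons/2, pair/2, the terms of depth ≤ k are the 1 constant together with each function applied to depth-≤(k−1) tuples, so N_k = 1 + N_{k-1}^2 + N_{k-1}^2.
N_0 = 1
N_1 = 1 + 1^2 + 1^2 = 3
N_2 = 1 + 3^2 + 3^2 = 19
N_3 = 1 + 19^2 + 19^2 = 723
N_4 = 1 + 723^2 + 723^2 = 1045459
Terms of depth exactly 4: N_4 − N_3 = 1045459 − 723 = 1044736.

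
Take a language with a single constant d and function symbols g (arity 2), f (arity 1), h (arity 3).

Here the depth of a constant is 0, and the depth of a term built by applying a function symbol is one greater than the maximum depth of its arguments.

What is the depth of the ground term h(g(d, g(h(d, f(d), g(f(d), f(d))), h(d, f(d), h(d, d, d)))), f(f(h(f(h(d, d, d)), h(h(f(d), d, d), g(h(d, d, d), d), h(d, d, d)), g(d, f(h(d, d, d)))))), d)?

7

depth(f(d)) = 1 + depth(d) = 1 + 0 = 1
depth(g(f(d), f(d))) = 1 + max(1, 1) = 2
depth(h(d, f(d), g(f(d), f(d)))) = 1 + max(0, 1, 2) = 3
depth(h(d, d, d)) = 1 + max(0, 0, 0) = 1
depth(h(d, f(d), h(d, d, d))) = 1 + max(0, 1, 1) = 2
depth(g(h(d, f(d), g(f(d), f(d))), h(d, f(d), h(d, d, d)))) = 1 + max(3, 2) = 4
depth(g(d, g(h(d, f(d), g(f(d), f(d))), h(d, f(d), h(d, d, d))))) = 1 + max(0, 4) = 5
depth(f(h(d, d, d))) = 1 + depth(h(d, d, d)) = 1 + 1 = 2
depth(h(f(d), d, d)) = 1 + max(1, 0, 0) = 2
depth(g(h(d, d, d), d)) = 1 + max(1, 0) = 2
depth(h(h(f(d), d, d), g(h(d, d, d), d), h(d, d, d))) = 1 + max(2, 2, 1) = 3
depth(g(d, f(h(d, d, d)))) = 1 + max(0, 2) = 3
depth(h(f(h(d, d, d)), h(h(f(d), d, d), g(h(d, d, d), d), h(d, d, d)), g(d, f(h(d, d, d))))) = 1 + max(2, 3, 3) = 4
depth(f(h(f(h(d, d, d)), h(h(f(d), d, d), g(h(d, d, d), d), h(d, d, d)), g(d, f(h(d, d, d)))))) = 1 + depth(h(f(h(d, d, d)), h(h(f(d), d, d), g(h(d, d, d), d), h(d, d, d)), g(d, f(h(d, d, d))))) = 1 + 4 = 5
depth(f(f(h(f(h(d, d, d)), h(h(f(d), d, d), g(h(d, d, d), d), h(d, d, d)), g(d, f(h(d, d, d))))))) = 1 + depth(f(h(f(h(d, d, d)), h(h(f(d), d, d), g(h(d, d, d), d), h(d, d, d)), g(d, f(h(d, d, d)))))) = 1 + 5 = 6
depth(h(g(d, g(h(d, f(d), g(f(d), f(d))), h(d, f(d), h(d, d, d)))), f(f(h(f(h(d, d, d)), h(h(f(d), d, d), g(h(d, d, d), d), h(d, d, d)), g(d, f(h(d, d, d)))))), d)) = 1 + max(5, 6, 0) = 7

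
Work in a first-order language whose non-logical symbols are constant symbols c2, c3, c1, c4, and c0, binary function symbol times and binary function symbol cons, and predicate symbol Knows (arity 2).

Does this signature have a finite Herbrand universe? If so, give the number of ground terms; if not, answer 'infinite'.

infinite

The signature has at least one function symbol (times, arity 2) and at least one constant (c2).
Iterating times gives infinitely many distinct ground terms: c2, times(c2, c2), times(times(c2, c2), times(c2, c2)), ...
So the Herbrand universe is infinite.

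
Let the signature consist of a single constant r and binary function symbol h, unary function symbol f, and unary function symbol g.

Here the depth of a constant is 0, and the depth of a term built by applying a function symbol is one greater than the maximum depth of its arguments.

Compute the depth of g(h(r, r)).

2

depth(h(r, r)) = 1 + max(0, 0) = 1
depth(g(h(r, r))) = 1 + depth(h(r, r)) = 1 + 1 = 2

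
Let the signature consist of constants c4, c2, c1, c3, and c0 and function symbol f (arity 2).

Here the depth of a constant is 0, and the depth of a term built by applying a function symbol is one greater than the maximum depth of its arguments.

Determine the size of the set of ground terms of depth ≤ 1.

Let N_k = |{terms of depth ≤ k}|. Then N_0 = 5 and N_k = 5 + N_{k-1}^2 for k ≥ 1 (one summand per function symbol, arity giving the exponent).
N_0 = 5
N_1 = 5 + 5^2 = 30

30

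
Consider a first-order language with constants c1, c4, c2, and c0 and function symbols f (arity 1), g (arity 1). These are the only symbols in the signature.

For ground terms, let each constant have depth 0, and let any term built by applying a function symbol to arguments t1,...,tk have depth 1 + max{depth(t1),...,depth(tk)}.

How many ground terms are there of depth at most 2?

28

Write N_k for the number of ground terms of depth ≤ k. A term of depth ≤ k is either a constant or a function symbol applied to arguments of depth ≤ k−1, so N_k = 4 + N_{k-1} + N_{k-1}.
N_0 = 4
N_1 = 4 + 4 + 4 = 12
N_2 = 4 + 12 + 12 = 28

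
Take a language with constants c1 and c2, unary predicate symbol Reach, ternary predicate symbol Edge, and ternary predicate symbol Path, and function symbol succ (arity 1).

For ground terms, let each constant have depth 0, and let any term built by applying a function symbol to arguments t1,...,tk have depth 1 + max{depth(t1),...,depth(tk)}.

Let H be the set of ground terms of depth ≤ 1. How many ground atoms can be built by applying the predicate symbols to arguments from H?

132

First count ground terms of depth ≤ 1.
Let N_k count ground terms of depth at most k. Each non-constant term of depth ≤ k is some function symbol applied to depth-≤(k−1) arguments, giving N_k = 2 + N_{k-1}.
N_0 = 2
N_1 = 2 + 2 = 4
Explicitly: c1, c2, succ(c1), succ(c2).
So |H| = 4.
Each predicate of arity r yields |H|^r ground atoms (one per choice of an r-tuple from H):
  Reach: 4;  Edge: 4^3 = 64;  Path: 4^3 = 64
Total ground atoms: 4 + 64 + 64 = 132.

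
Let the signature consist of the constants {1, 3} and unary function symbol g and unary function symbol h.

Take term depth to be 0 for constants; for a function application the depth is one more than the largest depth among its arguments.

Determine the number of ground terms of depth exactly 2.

If N_k denotes the number of depth-≤k ground terms, the 2 constants give N_0 = 2, and each function symbol of arity r contributes N_{k-1}^r new terms at level k: N_k = 2 + N_{k-1} + N_{k-1}.
N_0 = 2
N_1 = 2 + 2 + 2 = 6
N_2 = 2 + 6 + 6 = 14
Terms of depth exactly 2: N_2 − N_1 = 14 − 6 = 8.

8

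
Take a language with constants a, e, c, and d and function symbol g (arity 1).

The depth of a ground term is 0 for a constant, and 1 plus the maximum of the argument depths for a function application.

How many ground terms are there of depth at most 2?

12

Let N_k = |{terms of depth ≤ k}|. Then N_0 = 4 and N_k = 4 + N_{k-1} for k ≥ 1 (one summand per function symbol, arity giving the exponent).
N_0 = 4
N_1 = 4 + 4 = 8
N_2 = 4 + 8 = 12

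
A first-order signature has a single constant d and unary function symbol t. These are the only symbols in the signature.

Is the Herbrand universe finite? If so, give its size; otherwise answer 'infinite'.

The signature has at least one function symbol (t, arity 1) and at least one constant (d).
Iterating t gives infinitely many distinct ground terms: d, t(d), t(t(d)), ...
So the Herbrand universe is infinite.

infinite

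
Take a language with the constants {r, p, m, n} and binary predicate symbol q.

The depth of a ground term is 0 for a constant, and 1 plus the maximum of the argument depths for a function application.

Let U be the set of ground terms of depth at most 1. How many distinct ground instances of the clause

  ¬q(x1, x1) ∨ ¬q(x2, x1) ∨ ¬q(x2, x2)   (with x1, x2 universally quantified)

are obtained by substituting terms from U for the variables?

Ground terms of depth ≤ 1:
  With no function symbols every ground term is a constant, so there are exactly 4 ground terms at every depth bound.
  N_0 = 4
  N_1 = 4
  Explicitly: r, p, m, n.
So there are 4 ground terms available for substitution.
The clause has 2 distinct variables (x1, x2), each appearing in the body. In the free term algebra distinct substitutions yield syntactically distinct ground instances.
Number of ground instances = 4^2 = 16.

16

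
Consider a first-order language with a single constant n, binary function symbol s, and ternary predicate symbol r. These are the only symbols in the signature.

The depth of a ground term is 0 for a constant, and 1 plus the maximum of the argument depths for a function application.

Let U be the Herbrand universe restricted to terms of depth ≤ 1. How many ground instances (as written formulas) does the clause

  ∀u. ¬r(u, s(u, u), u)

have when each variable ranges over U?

Ground terms of depth ≤ 1:
  Count level by level. With function symbols s/2, the terms of depth ≤ k are the 1 constant together with each function applied to depth-≤(k−1) tuples, so N_k = 1 + N_{k-1}^2.
  N_0 = 1
  N_1 = 1 + 1^2 = 2
  Explicitly: n, s(n, n).
So there are 2 ground terms available for substitution.
The body mentions the single quantified variable u; since ground terms form a free algebra, no two substitutions collapse to the same formula.
Number of ground instances = 2.

2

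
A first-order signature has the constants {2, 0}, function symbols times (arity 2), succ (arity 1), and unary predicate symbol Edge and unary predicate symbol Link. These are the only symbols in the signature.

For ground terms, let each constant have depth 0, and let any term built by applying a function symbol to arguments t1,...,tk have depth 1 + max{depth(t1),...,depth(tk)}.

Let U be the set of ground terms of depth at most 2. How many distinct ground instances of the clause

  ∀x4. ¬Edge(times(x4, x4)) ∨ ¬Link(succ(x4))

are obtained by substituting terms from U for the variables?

74

Ground terms of depth ≤ 2:
  Count level by level. With function symbols times/2, succ/1, the terms of depth ≤ k are the 2 constants together with each function applied to depth-≤(k−1) tuples, so N_k = 2 + N_{k-1}^2 + N_{k-1}.
  N_0 = 2
  N_1 = 2 + 2^2 + 2 = 8
  N_2 = 2 + 8^2 + 8 = 74
So there are 74 ground terms available for substitution.
The variable x4 ranges independently over the available ground terms, and distinct assignments produce distinct instances.
Number of ground instances = 74.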